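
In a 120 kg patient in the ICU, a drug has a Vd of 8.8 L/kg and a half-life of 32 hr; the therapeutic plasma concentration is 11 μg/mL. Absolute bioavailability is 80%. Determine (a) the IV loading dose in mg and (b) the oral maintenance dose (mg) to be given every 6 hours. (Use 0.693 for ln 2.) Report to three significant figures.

(a) 11600 mg; (b) 1890 mg

Vd = 8.8 L/kg × 120 kg = 1056 L
LD = Vd × C = 1056 × 11 = 11620 mg
CL = 0.693 × Vd / t½ = 0.693 × 1056 / 32 = 22.87 L/h
D = CL × Css × τ / F = 22.87 × 11 × 6 / 0.8 = 1887 mg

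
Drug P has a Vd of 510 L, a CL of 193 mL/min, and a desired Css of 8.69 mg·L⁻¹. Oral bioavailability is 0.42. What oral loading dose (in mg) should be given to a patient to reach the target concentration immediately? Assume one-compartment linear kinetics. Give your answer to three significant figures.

LD = Vd × C / F = 510.0 × 8.690 / 0.42 = 10550 mg

10600 mg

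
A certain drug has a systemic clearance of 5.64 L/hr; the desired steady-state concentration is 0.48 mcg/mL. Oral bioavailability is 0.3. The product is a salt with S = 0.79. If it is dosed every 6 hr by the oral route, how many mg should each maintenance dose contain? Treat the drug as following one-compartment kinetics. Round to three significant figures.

D = CL × Css × τ / F / S = 5.640 × 0.48 × 6 / 0.3 / 0.79 = 68.54 mg

68.5 mg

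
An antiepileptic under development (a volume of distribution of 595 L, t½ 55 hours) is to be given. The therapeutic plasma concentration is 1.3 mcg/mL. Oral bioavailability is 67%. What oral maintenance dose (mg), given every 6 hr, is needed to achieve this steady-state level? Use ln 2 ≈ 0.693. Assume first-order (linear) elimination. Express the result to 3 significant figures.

CL = ln 2 · Vd / t½ = 0.693 × 595.0 / 55 = 7.497 L/h
D = CL × Css × τ / F = 7.497 × 1.3 × 6 / 0.67 = 87.28 mg

87.3 mg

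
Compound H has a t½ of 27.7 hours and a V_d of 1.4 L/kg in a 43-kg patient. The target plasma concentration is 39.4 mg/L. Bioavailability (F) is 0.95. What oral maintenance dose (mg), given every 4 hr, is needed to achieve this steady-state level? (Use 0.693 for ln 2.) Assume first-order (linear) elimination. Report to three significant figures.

250 mg

Vd = 1.4 L/kg × 43 kg = 60.20 L
CL = 0.693 × Vd / t½ = 0.693 × 60.20 / 27.7 = 1.506 L/h
D = CL × Css × τ / F = 1.506 × 39.4 × 4 / 0.95 = 249.8 mg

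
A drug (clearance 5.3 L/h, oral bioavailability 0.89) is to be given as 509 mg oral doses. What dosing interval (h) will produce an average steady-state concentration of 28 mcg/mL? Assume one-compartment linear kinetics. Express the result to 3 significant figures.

F·D/τ = CL·Css → τ = F·D / (CL·Css).
τ = 0.89 × 509 / (5.3 × 28) = 3.053 h

3.05 h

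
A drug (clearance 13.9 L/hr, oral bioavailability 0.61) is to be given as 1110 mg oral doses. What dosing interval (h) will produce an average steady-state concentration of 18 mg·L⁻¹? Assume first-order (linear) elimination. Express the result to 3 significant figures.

2.71 h

F·D/τ = CL·Css → τ = F·D / (CL·Css).
τ = 0.61 × 1110 / (13.9 × 18) = 2.706 h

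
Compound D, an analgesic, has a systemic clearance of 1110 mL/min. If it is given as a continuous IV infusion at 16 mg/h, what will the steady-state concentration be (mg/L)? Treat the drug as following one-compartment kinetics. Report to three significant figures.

CL = 1110 mL/min = 1110 × 0.06 = 66.60 L/h
Css = rate / CL = 16 / 66.60 = 0.2402 mg/L

0.240 mg/L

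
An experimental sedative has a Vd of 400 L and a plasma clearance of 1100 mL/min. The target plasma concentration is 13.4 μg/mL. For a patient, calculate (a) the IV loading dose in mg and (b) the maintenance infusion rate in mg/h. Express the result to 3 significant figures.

LD = Vd · C_target = 400.0 × 13.4 = 5360 mg
Convert clearance: 1100 mL/min × 60 min/h ÷ 1000 mL/L = 66.00 L/h
Maintenance infusion rate = CL × Css = 66.00 × 13.4 = 884.4 mg/h

(a) 5360 mg; (b) 884 mg/h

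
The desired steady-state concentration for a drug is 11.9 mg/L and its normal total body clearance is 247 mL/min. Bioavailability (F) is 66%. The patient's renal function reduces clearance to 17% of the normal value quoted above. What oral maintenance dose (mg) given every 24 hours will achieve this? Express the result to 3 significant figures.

CL = 247 mL/min × 60/1000 = 14.82 L/h
Patient clearance = 0.17 × 14.82 = 2.519 L/h
At steady state, dose per interval replaces the amount cleared in that interval: F·D/τ = CL·Css.
D = CL × Css × τ / F = 2.519 × 11.9 × 24 / 0.66 = 1090 mg

1090 mg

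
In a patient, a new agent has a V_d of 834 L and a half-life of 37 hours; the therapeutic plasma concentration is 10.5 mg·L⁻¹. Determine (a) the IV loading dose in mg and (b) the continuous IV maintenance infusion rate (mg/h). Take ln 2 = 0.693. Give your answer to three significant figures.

(a) 8760 mg; (b) 164 mg/h

LD = Vd × C = 834.0 × 10.5 = 8757 mg
CL = 0.693 × Vd / t½ = 0.693 × 834.0 / 37 = 15.62 L/h
Infusion rate = CL × Css = 15.62 × 10.5 = 164.0 mg/h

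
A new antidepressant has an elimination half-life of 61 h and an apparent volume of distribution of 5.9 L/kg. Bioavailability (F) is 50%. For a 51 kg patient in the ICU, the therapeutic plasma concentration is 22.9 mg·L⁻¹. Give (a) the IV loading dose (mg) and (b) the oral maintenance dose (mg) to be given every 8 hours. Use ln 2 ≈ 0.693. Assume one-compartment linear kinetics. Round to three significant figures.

Total Vd = 5.9 × 51 = 300.9 L
LD = Vd × C = 300.9 × 22.9 = 6891 mg
CL = 0.693 × Vd / t½ = 0.693 × 300.9 / 61 = 3.418 L/h
D = CL × Css × τ / F = 3.418 × 22.9 × 8 / 0.5 = 1252 mg

(a) 6890 mg; (b) 1250 mg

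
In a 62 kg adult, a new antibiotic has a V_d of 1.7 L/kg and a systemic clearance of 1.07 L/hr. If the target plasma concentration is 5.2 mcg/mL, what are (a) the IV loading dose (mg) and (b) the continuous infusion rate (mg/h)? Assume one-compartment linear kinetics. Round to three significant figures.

Total Vd = 1.7 × 62 = 105.4 L
LD = Vd · C_target = 105.4 × 5.2 = 548.1 mg
Maintenance infusion rate = CL × Css = 1.070 × 5.2 = 5.564 mg/h

(a) 548 mg; (b) 5.56 mg/h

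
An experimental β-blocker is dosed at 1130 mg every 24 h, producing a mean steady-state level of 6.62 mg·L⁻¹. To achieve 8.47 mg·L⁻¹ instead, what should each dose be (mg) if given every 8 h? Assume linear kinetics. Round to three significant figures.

482 mg

With linear kinetics, Css is proportional to dose rate (D/τ) at fixed clearance.
D₂ = D₁ × (Css,target / Css,current) × (τ₂/τ₁) = 1130 × (8.47/6.62) × (8/24) = 481.9 mg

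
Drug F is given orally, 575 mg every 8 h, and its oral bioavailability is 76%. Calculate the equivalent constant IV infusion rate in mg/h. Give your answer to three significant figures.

Equivalent systemic input: infusion rate = F·D/τ.
Rate = 0.76 × 575 / 8 = 54.63 mg/h

54.6 mg/h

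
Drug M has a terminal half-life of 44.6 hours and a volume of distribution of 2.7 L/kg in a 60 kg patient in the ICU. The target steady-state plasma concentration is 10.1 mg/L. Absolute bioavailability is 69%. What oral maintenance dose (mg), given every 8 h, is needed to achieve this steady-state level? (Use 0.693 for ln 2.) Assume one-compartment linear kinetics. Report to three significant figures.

Vd(total) = 60 kg × 2.7 L/kg = 162.0 L
CL = ln 2 · Vd / t½ = 0.693 × 162.0 / 44.6 = 2.517 L/h
D = CL × Css × τ / F = 2.517 × 10.1 × 8 / 0.69 = 294.7 mg

295 mg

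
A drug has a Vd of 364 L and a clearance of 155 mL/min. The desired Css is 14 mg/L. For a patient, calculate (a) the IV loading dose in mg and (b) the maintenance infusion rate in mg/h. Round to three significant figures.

Loading: fill Vd to C_target → 364.0 L × 14 mg/L = 5096 mg
CL = 155 mL/min × 60/1000 = 9.300 L/h
Maintenance: replace elimination → rate = CL × Css = 9.300 × 14 = 130.2 mg/h

(a) 5100 mg; (b) 130 mg/h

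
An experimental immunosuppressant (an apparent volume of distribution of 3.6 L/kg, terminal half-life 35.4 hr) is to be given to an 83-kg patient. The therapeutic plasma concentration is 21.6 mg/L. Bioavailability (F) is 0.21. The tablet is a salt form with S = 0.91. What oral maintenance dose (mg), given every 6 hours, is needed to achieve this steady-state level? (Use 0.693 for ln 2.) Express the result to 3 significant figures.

Vd = 3.6 L/kg × 83 kg = 298.8 L
CL = ln 2 · Vd / t½ = 0.693 × 298.8 / 35.4 = 5.849 L/h
D = CL × Css × τ / F / S = 5.849 × 21.6 × 6 / 0.21 / 0.91 = 3967 mg

3970 mg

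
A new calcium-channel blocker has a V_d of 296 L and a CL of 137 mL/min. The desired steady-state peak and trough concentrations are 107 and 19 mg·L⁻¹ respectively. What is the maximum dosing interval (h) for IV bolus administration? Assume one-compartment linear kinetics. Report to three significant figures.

62.2 h

Convert clearance: 137 mL/min × 60 min/h ÷ 1000 mL/L = 8.220 L/h
k = CL / Vd = 8.220 / 296.0 = 0.02777 h⁻¹
Between IV bolus doses, concentration decays as C = C₀·e^(−kτ), so C_peak/C_trough = e^(kτ).
τ_max = ln(C_peak/C_trough) / k = ln(107/19) / 0.02777 = 1.728 / 0.02777 = 62.23 h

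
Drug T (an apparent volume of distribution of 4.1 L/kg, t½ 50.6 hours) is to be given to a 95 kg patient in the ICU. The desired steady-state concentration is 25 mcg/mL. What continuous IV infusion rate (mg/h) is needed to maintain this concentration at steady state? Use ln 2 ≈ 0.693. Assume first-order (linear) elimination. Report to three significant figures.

133 mg/h

Vd = 4.1 L/kg × 95 kg = 389.5 L
k = 0.693/50.6 = 0.01370 h⁻¹, so CL = k·Vd = 0.01370 × 389.5 = 5.336 L/h
Infusion rate = CL × Css = 5.336 × 25 = 133.4 mg/h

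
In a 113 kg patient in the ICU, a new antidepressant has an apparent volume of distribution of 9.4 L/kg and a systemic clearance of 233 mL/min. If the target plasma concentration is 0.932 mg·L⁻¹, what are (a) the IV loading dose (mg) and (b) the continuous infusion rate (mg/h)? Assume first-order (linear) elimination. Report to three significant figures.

Vd(total) = 113 kg × 9.4 L/kg = 1062 L
LD = Vd · C_target = 1062 × 0.932 = 989.8 mg
Convert clearance: 233 mL/min × 60 min/h ÷ 1000 mL/L = 13.98 L/h
Maintenance infusion rate = CL × Css = 13.98 × 0.932 = 13.03 mg/h

(a) 990 mg; (b) 13.0 mg/h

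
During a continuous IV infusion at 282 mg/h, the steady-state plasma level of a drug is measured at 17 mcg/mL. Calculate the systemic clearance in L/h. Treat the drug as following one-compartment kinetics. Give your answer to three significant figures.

16.6 L/h

At steady state, infusion rate = CL × Css, so CL = rate / Css.
CL = 282 / 17 = 16.59 L/h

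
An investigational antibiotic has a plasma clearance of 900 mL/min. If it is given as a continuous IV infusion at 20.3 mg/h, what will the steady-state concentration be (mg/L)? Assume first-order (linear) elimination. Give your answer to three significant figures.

0.376 mg/L

Convert clearance: 900 mL/min × 60 min/h ÷ 1000 mL/L = 54.00 L/h
Css = rate / CL = 20.3 / 54.00 = 0.3759 mg/L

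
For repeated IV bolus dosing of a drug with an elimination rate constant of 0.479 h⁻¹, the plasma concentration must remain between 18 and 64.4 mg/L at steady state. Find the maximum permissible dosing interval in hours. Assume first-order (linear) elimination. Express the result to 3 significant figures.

Between IV bolus doses, concentration decays as C = C₀·e^(−kτ), so C_peak/C_trough = e^(kτ).
τ_max = ln(C_peak/C_trough) / k = ln(64.4/18) / 0.4790 = 1.275 / 0.4790 = 2.662 h

2.66 h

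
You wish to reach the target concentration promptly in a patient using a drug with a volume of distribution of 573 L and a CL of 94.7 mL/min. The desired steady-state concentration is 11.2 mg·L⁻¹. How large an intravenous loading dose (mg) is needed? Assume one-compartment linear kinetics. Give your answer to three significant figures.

LD = Vd × C = 573.0 × 11.20 = 6418 mg

6420 mg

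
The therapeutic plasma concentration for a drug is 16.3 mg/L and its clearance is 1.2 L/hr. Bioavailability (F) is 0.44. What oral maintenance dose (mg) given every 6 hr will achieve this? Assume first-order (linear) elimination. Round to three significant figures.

D = CL × Css × τ / F = 1.200 × 16.3 × 6 / 0.44 = 266.7 mg

267 mg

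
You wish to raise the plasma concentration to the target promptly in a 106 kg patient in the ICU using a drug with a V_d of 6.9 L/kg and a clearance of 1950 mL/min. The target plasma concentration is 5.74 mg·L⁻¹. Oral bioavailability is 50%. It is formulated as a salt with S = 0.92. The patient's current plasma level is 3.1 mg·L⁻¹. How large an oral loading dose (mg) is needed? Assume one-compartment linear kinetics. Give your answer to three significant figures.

Vd = 6.9 L/kg × 106 kg = 731.4 L
Concentration deficit ΔC = 5.74 − 3.1 = 2.640 mg/L
LD = Vd × ΔC / F / S = 731.4 × 2.640 / 0.5 / 0.92 = 4198 mg

4200 mg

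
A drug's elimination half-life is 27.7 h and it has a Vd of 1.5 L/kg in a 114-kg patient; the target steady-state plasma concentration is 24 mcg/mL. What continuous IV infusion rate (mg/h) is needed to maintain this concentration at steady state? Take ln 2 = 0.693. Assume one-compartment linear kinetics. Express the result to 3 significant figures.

103 mg/h

Vd = 1.5 L/kg × 114 kg = 171.0 L
k = 0.693/27.7 = 0.02502 h⁻¹, so CL = k·Vd = 0.02502 × 171.0 = 4.278 L/h
Infusion rate = CL × Css = 4.278 × 24 = 102.7 mg/h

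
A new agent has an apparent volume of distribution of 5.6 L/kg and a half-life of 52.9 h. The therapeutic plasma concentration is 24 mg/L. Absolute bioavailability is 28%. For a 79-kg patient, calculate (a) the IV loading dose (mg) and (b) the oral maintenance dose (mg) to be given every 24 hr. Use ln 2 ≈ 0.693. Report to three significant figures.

Vd(total) = 79 kg × 5.6 L/kg = 442.4 L
LD = Vd × C = 442.4 × 24 = 10620 mg
CL = 0.693 × Vd / t½ = 0.693 × 442.4 / 52.9 = 5.796 L/h
D = CL × Css × τ / F = 5.796 × 24 × 24 / 0.28 = 11920 mg

(a) 10600 mg; (b) 11900 mg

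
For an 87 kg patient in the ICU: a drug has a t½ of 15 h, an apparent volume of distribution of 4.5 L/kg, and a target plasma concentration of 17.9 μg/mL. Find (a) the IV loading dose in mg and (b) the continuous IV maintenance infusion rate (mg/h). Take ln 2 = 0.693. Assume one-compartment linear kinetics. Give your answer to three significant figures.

Total Vd = 4.5 × 87 = 391.5 L
LD = Vd × C = 391.5 × 17.9 = 7008 mg
CL = 0.693 × Vd / t½ = 0.693 × 391.5 / 15 = 18.09 L/h
Infusion rate = CL × Css = 18.09 × 17.9 = 323.8 mg/h

(a) 7010 mg; (b) 324 mg/h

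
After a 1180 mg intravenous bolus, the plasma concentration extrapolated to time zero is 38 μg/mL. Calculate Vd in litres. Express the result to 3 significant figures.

Immediately after an IV bolus, C₀ = Dose / Vd, so Vd = Dose / C₀.
Vd = 1180 / 38 = 31.05 L

31.1 L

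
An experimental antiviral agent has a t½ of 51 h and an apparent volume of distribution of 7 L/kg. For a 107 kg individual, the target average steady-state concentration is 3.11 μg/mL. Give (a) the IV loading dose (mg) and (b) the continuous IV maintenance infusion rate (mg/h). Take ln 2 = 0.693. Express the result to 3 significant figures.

(a) 2330 mg; (b) 31.7 mg/h

Vd = 7 L/kg × 107 kg = 749.0 L
LD = Vd × C = 749.0 × 3.11 = 2329 mg
CL = 0.693 × Vd / t½ = 0.693 × 749.0 / 51 = 10.18 L/h
Infusion rate = CL × Css = 10.18 × 3.11 = 31.66 mg/h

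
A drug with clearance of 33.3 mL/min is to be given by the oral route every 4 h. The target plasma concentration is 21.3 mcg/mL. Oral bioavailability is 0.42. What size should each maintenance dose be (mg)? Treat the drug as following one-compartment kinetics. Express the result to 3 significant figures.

CL = 33.3 mL/min = 33.3 × 0.06 = 1.998 L/h
At steady state, dose per interval replaces the amount cleared in that interval: F·D/τ = CL·Css.
D = CL × Css × τ / F = 1.998 × 21.3 × 4 / 0.42 = 405.3 mg

405 mg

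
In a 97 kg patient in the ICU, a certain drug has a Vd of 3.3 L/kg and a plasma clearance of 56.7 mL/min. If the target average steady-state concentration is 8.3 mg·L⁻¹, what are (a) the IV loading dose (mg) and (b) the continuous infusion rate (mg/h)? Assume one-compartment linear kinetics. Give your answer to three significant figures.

Total Vd = 3.3 × 97 = 320.1 L
LD = Vd · C_target = 320.1 × 8.3 = 2657 mg
Convert clearance: 56.7 mL/min × 60 min/h ÷ 1000 mL/L = 3.402 L/h
Maintenance: replace elimination → rate = CL × Css = 3.402 × 8.3 = 28.24 mg/h

(a) 2660 mg; (b) 28.2 mg/h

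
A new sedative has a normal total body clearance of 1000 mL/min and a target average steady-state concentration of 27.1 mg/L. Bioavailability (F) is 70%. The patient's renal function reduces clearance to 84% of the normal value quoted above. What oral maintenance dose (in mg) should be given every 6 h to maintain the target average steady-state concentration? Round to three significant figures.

Convert clearance: 1000 mL/min × 60 min/h ÷ 1000 mL/L = 60.00 L/h
Patient clearance = 0.84 × 60.00 = 50.40 L/h
D = CL × Css × τ / F = 50.40 × 27.1 × 6 / 0.7 = 11710 mg

11700 mg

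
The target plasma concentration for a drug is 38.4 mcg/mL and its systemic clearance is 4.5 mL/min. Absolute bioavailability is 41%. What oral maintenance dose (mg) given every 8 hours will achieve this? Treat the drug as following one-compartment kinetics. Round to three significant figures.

202 mg

CL = 4.5 mL/min = 4.5 × 0.06 = 0.2700 L/h
D = CL × Css × τ / F = 0.2700 × 38.4 × 8 / 0.41 = 202.3 mg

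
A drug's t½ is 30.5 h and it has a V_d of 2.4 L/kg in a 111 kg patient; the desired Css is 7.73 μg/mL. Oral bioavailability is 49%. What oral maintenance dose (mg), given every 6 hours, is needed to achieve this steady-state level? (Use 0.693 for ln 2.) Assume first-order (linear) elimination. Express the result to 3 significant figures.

Vd = 2.4 L/kg × 111 kg = 266.4 L
CL = 0.693 × Vd / t½ = 0.693 × 266.4 / 30.5 = 6.053 L/h
D = CL × Css × τ / F = 6.053 × 7.73 × 6 / 0.49 = 572.9 mg

573 mg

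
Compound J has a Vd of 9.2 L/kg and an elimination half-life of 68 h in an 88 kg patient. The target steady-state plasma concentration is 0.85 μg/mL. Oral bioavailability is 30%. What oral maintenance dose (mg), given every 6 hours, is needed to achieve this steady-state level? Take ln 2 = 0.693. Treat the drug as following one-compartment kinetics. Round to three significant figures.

140 mg

Vd(total) = 88 kg × 9.2 L/kg = 809.6 L
CL = ln 2 · Vd / t½ = 0.693 × 809.6 / 68 = 8.251 L/h
D = CL × Css × τ / F = 8.251 × 0.85 × 6 / 0.3 = 140.3 mg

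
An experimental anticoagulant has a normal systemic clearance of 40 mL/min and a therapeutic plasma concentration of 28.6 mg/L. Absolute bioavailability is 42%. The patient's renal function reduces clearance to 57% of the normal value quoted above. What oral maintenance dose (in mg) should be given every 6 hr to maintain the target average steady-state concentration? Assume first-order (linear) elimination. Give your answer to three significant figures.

559 mg

CL = 40 mL/min = 40 × 0.06 = 2.400 L/h
Patient clearance = 0.57 × 2.400 = 1.368 L/h
D = CL × Css × τ / F = 1.368 × 28.6 × 6 / 0.42 = 558.9 mg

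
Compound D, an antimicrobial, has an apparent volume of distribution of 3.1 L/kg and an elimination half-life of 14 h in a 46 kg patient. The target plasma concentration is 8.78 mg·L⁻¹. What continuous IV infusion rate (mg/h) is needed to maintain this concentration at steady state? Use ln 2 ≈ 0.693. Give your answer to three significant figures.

62.0 mg/h

Vd(total) = 46 kg × 3.1 L/kg = 142.6 L
CL = ln 2 · Vd / t½ = 0.693 × 142.6 / 14 = 7.059 L/h
Infusion rate = CL × Css = 7.059 × 8.78 = 61.98 mg/h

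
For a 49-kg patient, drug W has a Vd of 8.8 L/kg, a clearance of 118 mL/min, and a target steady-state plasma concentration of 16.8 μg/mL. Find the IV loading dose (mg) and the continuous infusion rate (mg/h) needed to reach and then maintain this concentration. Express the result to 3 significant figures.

Vd(total) = 49 kg × 8.8 L/kg = 431.2 L
Loading: fill Vd to C_target → 431.2 L × 16.8 mg/L = 7244 mg
Convert clearance: 118 mL/min × 60 min/h ÷ 1000 mL/L = 7.080 L/h
Infusion rate = 7.080 L/h × 16.8 mg/L = 118.9 mg/h

(a) 7240 mg; (b) 119 mg/h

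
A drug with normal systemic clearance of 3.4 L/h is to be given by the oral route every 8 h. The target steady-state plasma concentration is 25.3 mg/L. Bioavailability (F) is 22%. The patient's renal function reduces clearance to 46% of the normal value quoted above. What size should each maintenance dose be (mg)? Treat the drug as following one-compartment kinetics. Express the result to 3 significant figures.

1440 mg

Patient clearance = 0.46 × 3.400 = 1.564 L/h
D = CL × Css × τ / F = 1.564 × 25.3 × 8 / 0.22 = 1439 mg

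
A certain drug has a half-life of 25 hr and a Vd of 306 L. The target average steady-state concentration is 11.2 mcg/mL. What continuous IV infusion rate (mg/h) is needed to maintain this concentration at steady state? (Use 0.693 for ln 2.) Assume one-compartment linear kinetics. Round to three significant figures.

CL = ln 2 · Vd / t½ = 0.693 × 306.0 / 25 = 8.482 L/h
Infusion rate = CL × Css = 8.482 × 11.2 = 95.00 mg/h

95.0 mg/h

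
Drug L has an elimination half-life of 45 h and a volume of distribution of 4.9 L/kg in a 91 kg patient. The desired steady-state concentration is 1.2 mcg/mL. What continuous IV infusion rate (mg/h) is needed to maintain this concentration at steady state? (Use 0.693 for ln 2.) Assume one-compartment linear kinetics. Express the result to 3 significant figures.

8.24 mg/h

Vd = 4.9 L/kg × 91 kg = 445.9 L
CL = 0.693 × Vd / t½ = 0.693 × 445.9 / 45 = 6.867 L/h
Infusion rate = CL × Css = 6.867 × 1.2 = 8.240 mg/h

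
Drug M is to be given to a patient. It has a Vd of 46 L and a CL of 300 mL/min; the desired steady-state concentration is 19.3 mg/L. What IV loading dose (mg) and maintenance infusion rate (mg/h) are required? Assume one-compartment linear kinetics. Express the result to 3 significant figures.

(a) 888 mg; (b) 347 mg/h

LD = Vd · C_target = 46.00 × 19.3 = 887.8 mg
Convert clearance: 300 mL/min × 60 min/h ÷ 1000 mL/L = 18.00 L/h
Infusion rate = 18.00 L/h × 19.3 mg/L = 347.4 mg/h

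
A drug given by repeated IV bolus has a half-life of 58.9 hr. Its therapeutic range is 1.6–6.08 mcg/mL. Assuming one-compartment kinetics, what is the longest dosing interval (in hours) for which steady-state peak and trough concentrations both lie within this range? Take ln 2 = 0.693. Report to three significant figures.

113 h

k = 0.693 / t½ = 0.693 / 58.9 = 0.01177 h⁻¹
Between IV bolus doses, concentration decays as C = C₀·e^(−kτ), so C_peak/C_trough = e^(kτ).
τ_max = ln(C_peak/C_trough) / k = ln(6.08/1.6) / 0.01177 = 1.335 / 0.01177 = 113.4 h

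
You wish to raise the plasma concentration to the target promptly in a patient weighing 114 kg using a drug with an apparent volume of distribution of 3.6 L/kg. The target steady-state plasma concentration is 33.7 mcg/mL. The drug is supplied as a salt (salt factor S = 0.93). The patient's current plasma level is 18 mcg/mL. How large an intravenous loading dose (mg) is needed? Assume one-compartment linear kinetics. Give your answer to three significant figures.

6930 mg

Vd = 3.6 L/kg × 114 kg = 410.4 L
Concentration deficit ΔC = 33.7 − 18 = 15.70 mg/L
LD = Vd × ΔC / S = 410.4 × 15.70 / 0.93 = 6928 mg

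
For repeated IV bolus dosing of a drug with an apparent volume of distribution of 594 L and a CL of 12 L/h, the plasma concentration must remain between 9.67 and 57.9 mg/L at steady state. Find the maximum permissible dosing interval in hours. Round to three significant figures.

k = CL / Vd = 12.00 / 594.0 = 0.02020 h⁻¹
Between IV bolus doses, concentration decays as C = C₀·e^(−kτ), so C_peak/C_trough = e^(kτ).
τ_max = ln(C_peak/C_trough) / k = ln(57.9/9.67) / 0.02020 = 1.790 / 0.02020 = 88.61 h

88.6 h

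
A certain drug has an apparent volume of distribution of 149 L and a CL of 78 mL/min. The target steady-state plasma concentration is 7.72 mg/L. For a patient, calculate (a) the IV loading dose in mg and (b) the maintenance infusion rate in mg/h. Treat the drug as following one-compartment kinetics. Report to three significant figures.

LD = Vd · C_target = 149.0 × 7.72 = 1150 mg
Convert clearance: 78 mL/min × 60 min/h ÷ 1000 mL/L = 4.680 L/h
Maintenance: replace elimination → rate = CL × Css = 4.680 × 7.72 = 36.13 mg/h

(a) 1150 mg; (b) 36.1 mg/h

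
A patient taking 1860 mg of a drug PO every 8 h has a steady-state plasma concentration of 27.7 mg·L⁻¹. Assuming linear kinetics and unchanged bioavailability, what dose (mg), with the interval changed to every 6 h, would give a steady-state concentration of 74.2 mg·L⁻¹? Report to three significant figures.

3740 mg

With linear kinetics, Css is proportional to dose rate (D/τ) at fixed clearance.
D₂ = D₁ × (Css,target / Css,current) × (τ₂/τ₁) = 1860 × (74.2/27.7) × (6/8) = 3737 mg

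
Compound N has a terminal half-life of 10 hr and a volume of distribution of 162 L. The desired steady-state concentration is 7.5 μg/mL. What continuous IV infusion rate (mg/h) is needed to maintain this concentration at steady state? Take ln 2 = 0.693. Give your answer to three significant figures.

84.2 mg/h

CL = ln 2 · Vd / t½ = 0.693 × 162.0 / 10 = 11.23 L/h
Infusion rate = CL × Css = 11.23 × 7.5 = 84.23 mg/h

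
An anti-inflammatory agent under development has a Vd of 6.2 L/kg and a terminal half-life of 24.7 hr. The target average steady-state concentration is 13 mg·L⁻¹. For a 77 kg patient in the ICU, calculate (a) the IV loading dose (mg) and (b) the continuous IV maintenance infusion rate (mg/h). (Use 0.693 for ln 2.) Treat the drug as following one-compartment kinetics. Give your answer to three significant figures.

Vd(total) = 77 kg × 6.2 L/kg = 477.4 L
LD = Vd × C = 477.4 × 13 = 6206 mg
CL = 0.693 × Vd / t½ = 0.693 × 477.4 / 24.7 = 13.39 L/h
Infusion rate = CL × Css = 13.39 × 13 = 174.1 mg/h

(a) 6210 mg; (b) 174 mg/h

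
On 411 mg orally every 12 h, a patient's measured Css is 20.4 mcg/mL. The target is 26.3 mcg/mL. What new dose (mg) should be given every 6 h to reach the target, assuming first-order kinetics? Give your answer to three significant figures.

With linear kinetics, Css is proportional to dose rate (D/τ) at fixed clearance.
D₂ = D₁ × (Css,target / Css,current) × (τ₂/τ₁) = 411 × (26.3/20.4) × (6/12) = 264.9 mg

265 mg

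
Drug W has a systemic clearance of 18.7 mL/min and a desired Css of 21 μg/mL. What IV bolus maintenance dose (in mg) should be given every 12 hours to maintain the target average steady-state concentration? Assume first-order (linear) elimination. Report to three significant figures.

Convert clearance: 18.7 mL/min × 60 min/h ÷ 1000 mL/L = 1.122 L/h
D = CL × Css × τ = 1.122 × 21 × 12 = 282.7 mg

283 mg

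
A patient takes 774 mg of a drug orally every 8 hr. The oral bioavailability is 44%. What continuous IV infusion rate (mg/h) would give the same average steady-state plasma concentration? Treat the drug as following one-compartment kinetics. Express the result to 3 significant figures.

42.6 mg/h

Equivalent systemic input: infusion rate = F·D/τ.
Rate = 0.44 × 774 / 8 = 42.57 mg/h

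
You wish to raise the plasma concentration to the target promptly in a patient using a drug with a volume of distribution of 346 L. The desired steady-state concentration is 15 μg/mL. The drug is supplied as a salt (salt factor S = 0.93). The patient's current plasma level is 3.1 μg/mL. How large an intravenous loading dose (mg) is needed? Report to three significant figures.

4430 mg

Concentration deficit ΔC = 15 − 3.1 = 11.90 mg/L
LD = Vd × ΔC / S = 346.0 × 11.90 / 0.93 = 4427 mg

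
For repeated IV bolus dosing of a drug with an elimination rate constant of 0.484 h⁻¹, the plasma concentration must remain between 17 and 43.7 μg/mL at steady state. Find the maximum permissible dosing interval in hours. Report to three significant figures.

Between IV bolus doses, concentration decays as C = C₀·e^(−kτ), so C_peak/C_trough = e^(kτ).
τ_max = ln(C_peak/C_trough) / k = ln(43.7/17) / 0.4840 = 0.9441 / 0.4840 = 1.951 h

1.95 h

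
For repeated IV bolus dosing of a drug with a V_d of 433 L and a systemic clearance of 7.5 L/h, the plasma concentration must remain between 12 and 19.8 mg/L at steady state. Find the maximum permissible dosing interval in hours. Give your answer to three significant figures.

k = CL / Vd = 7.500 / 433.0 = 0.01732 h⁻¹
Between IV bolus doses, concentration decays as C = C₀·e^(−kτ), so C_peak/C_trough = e^(kτ).
τ_max = ln(C_peak/C_trough) / k = ln(19.8/12) / 0.01732 = 0.5008 / 0.01732 = 28.91 h

28.9 h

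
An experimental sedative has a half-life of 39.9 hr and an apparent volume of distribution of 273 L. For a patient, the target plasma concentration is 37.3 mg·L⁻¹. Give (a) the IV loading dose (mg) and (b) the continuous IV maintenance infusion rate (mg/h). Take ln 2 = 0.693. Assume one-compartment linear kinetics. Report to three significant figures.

(a) 10200 mg; (b) 177 mg/h

LD = Vd × C = 273.0 × 37.3 = 10180 mg
CL = 0.693 × Vd / t½ = 0.693 × 273.0 / 39.9 = 4.742 L/h
Infusion rate = CL × Css = 4.742 × 37.3 = 176.9 mg/h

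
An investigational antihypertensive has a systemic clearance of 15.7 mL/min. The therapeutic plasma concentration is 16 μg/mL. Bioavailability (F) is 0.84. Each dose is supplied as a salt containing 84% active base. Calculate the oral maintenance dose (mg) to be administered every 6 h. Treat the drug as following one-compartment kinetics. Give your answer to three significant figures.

128 mg

Convert clearance: 15.7 mL/min × 60 min/h ÷ 1000 mL/L = 0.9420 L/h
At steady state, dose per interval replaces the amount cleared in that interval: F·S·D/τ = CL·Css.
D = CL × Css × τ / F / S = 0.9420 × 16 × 6 / 0.84 / 0.84 = 128.2 mg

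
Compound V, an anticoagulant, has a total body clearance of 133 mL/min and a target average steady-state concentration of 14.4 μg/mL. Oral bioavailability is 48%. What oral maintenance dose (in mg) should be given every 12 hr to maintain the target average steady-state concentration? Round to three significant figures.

2870 mg

CL = 133 mL/min × 60/1000 = 7.980 L/h
At steady state, dose per interval replaces the amount cleared in that interval: F·D/τ = CL·Css.
D = CL × Css × τ / F = 7.980 × 14.4 × 12 / 0.48 = 2873 mg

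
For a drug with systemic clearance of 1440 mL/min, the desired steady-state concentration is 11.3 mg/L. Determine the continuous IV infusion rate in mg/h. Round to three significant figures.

976 mg/h

CL = 1440 mL/min = 1440 × 0.06 = 86.40 L/h
R₀ = 86.40 × 11.3 = 976.3 mg/h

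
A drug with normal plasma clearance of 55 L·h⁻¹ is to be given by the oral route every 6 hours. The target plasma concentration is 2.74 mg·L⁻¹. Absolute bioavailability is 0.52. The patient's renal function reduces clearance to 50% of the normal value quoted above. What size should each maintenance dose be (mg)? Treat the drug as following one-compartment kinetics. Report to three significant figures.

869 mg

Patient clearance = 0.5 × 55.00 = 27.50 L/h
D = CL × Css × τ / F = 27.50 × 2.74 × 6 / 0.52 = 869.4 mg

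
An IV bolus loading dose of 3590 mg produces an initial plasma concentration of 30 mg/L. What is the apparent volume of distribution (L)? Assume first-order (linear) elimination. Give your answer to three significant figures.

Immediately after an IV bolus, C₀ = Dose / Vd, so Vd = Dose / C₀.
Vd = 3590 / 30 = 119.7 L

120 L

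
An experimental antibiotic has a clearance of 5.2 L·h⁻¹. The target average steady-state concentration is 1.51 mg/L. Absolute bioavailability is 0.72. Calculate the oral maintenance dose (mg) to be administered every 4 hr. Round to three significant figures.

D = CL × Css × τ / F = 5.200 × 1.51 × 4 / 0.72 = 43.62 mg

43.6 mg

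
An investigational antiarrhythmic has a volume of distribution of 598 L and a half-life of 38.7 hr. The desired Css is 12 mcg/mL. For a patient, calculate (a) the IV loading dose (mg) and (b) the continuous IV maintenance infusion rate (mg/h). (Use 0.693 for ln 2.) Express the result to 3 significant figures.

LD = Vd × C = 598.0 × 12 = 7176 mg
CL = 0.693 × Vd / t½ = 0.693 × 598.0 / 38.7 = 10.71 L/h
Infusion rate = CL × Css = 10.71 × 12 = 128.5 mg/h

(a) 7180 mg; (b) 129 mg/h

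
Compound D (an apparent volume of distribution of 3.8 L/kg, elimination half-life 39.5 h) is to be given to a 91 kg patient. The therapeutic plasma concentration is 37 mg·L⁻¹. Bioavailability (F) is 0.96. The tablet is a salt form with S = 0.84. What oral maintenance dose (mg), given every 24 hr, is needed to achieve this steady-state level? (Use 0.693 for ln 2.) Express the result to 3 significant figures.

Vd = 3.8 L/kg × 91 kg = 345.8 L
CL = ln 2 · Vd / t½ = 0.693 × 345.8 / 39.5 = 6.067 L/h
D = CL × Css × τ / F / S = 6.067 × 37 × 24 / 0.96 / 0.84 = 6681 mg

6680 mg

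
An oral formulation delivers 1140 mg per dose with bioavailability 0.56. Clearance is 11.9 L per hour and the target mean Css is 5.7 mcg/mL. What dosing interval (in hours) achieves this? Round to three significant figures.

9.41 h

F·D/τ = CL·Css → τ = F·D / (CL·Css).
τ = 0.56 × 1140 / (11.9 × 5.7) = 9.412 h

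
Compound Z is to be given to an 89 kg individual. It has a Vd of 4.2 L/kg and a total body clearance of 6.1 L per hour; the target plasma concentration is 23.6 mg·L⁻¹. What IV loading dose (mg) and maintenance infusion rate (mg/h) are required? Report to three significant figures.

(a) 8820 mg; (b) 144 mg/h

Total Vd = 4.2 × 89 = 373.8 L
LD = Vd · C_target = 373.8 × 23.6 = 8822 mg
Maintenance: replace elimination → rate = CL × Css = 6.100 × 23.6 = 144.0 mg/h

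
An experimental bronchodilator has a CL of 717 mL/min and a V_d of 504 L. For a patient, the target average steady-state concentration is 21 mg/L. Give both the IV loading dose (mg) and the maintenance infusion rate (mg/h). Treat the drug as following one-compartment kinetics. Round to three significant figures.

Loading dose = Vd × C = 504.0 × 21 = 10580 mg
CL = 717 mL/min = 717 × 0.06 = 43.02 L/h
Infusion rate = 43.02 L/h × 21 mg/L = 903.4 mg/h

(a) 10600 mg; (b) 903 mg/h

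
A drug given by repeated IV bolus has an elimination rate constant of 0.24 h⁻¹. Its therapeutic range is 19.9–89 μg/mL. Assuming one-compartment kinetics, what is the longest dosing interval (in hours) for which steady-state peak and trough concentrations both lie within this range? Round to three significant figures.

6.24 h

Between IV bolus doses, concentration decays as C = C₀·e^(−kτ), so C_peak/C_trough = e^(kτ).
τ_max = ln(C_peak/C_trough) / k = ln(89/19.9) / 0.2400 = 1.498 / 0.2400 = 6.242 h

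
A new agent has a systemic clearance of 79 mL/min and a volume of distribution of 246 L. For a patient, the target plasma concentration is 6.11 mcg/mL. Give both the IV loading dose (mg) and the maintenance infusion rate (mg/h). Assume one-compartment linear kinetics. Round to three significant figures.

LD = Vd · C_target = 246.0 × 6.11 = 1503 mg
CL = 79 mL/min × 60/1000 = 4.740 L/h
Maintenance infusion rate = CL × Css = 4.740 × 6.11 = 28.96 mg/h

(a) 1500 mg; (b) 29.0 mg/h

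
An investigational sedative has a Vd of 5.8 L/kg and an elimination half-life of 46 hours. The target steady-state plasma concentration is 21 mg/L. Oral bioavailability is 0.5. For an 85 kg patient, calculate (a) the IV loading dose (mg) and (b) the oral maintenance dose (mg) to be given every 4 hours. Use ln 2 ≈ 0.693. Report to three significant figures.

Total Vd = 5.8 × 85 = 493.0 L
LD = Vd × C = 493.0 × 21 = 10350 mg
CL = 0.693 × Vd / t½ = 0.693 × 493.0 / 46 = 7.427 L/h
D = CL × Css × τ / F = 7.427 × 21 × 4 / 0.5 = 1248 mg

(a) 10400 mg; (b) 1250 mg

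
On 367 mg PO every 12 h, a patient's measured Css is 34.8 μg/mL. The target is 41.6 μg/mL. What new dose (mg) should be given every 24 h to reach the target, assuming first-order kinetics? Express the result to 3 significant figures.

With linear kinetics, Css is proportional to dose rate (D/τ) at fixed clearance.
D₂ = D₁ × (Css,target / Css,current) × (τ₂/τ₁) = 367 × (41.6/34.8) × (24/12) = 877.4 mg

877 mg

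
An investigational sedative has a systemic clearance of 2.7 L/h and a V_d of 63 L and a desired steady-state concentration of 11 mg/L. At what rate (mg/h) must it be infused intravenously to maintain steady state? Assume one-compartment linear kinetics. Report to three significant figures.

Infusion rate = CL · Css = 2.700 L/h × 11 mg/L = 29.70 mg/h

29.7 mg/h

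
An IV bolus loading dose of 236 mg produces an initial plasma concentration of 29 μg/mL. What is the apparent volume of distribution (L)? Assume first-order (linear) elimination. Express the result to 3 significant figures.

Immediately after an IV bolus, C₀ = Dose / Vd, so Vd = Dose / C₀.
Vd = 236 / 29 = 8.138 L

8.14 L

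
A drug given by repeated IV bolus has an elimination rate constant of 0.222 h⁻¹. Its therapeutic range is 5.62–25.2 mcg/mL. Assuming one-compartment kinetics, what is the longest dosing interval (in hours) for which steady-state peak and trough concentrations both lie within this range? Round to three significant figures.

Between IV bolus doses, concentration decays as C = C₀·e^(−kτ), so C_peak/C_trough = e^(kτ).
τ_max = ln(C_peak/C_trough) / k = ln(25.2/5.62) / 0.2220 = 1.501 / 0.2220 = 6.761 h

6.76 h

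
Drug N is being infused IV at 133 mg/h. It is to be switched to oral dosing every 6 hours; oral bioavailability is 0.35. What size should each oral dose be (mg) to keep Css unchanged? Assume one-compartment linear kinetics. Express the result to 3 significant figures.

To maintain the same Css, the systemic dosing rate must be unchanged: F·D/τ = infusion rate.
D = rate × τ / F = 133 × 6 / 0.35 = 2280 mg

2280 mg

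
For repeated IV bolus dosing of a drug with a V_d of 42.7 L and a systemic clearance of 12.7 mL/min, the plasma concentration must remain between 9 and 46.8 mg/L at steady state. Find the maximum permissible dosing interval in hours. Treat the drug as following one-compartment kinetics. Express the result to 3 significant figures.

CL = 12.7 mL/min = 12.7 × 0.06 = 0.7620 L/h
k = CL / Vd = 0.7620 / 42.70 = 0.01785 h⁻¹
Between IV bolus doses, concentration decays as C = C₀·e^(−kτ), so C_peak/C_trough = e^(kτ).
τ_max = ln(C_peak/C_trough) / k = ln(46.8/9) / 0.01785 = 1.649 / 0.01785 = 92.38 h

92.4 h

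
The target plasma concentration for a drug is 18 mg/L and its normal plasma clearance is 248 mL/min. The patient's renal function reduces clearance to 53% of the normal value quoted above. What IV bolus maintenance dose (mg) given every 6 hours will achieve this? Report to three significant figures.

852 mg

CL = 248 mL/min × 60/1000 = 14.88 L/h
Patient clearance = 0.53 × 14.88 = 7.886 L/h
D = CL × Css × τ = 7.886 × 18 × 6 = 851.7 mg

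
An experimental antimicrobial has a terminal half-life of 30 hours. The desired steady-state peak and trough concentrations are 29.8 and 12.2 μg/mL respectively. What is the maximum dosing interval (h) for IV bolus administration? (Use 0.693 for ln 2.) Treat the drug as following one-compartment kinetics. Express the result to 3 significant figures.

k = 0.693 / t½ = 0.693 / 30 = 0.02310 h⁻¹
Between IV bolus doses, concentration decays as C = C₀·e^(−kτ), so C_peak/C_trough = e^(kτ).
τ_max = ln(C_peak/C_trough) / k = ln(29.8/12.2) / 0.02310 = 0.8931 / 0.02310 = 38.66 h

38.7 h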